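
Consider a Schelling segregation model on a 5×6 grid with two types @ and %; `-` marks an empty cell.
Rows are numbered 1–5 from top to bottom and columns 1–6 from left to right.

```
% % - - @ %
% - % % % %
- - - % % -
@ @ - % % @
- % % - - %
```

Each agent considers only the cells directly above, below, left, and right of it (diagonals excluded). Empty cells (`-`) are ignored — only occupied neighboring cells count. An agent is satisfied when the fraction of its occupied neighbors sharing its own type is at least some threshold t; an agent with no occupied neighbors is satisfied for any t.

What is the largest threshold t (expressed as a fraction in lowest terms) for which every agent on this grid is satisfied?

(1,1)% 2/2
(1,2)% 1/1
(1,5)@ 0/2
(1,6)% 1/2
(2,1)% 1/1
(2,3)% 1/1
(2,4)% 3/3
(2,5)% 3/4
(2,6)% 2/2
(3,4)% 3/3
(3,5)% 3/3
(4,1)@ 1/1
(4,2)@ 1/2
(4,4)% 2/2
(4,5)% 2/3
(4,6)@ 0/2
(5,2)% 1/2
(5,3)% 1/1
(5,6)% 0/1
The smallest same-type fraction is 0/2 at (1,5), which reduces to 0/1. Any threshold above that leaves this agent unsatisfied.

0/1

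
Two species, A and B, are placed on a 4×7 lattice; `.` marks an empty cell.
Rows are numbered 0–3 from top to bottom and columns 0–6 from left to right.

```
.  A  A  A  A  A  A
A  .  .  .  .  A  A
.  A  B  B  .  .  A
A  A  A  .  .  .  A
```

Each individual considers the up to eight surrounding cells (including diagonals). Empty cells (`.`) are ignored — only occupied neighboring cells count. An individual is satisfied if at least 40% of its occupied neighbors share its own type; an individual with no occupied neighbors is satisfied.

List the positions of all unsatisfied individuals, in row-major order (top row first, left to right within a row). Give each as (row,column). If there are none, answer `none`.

Row 0: (0,1)A 2/2 ✓ · (0,2)A 2/2 ✓ · (0,3)A 2/2 ✓ · (0,4)A 3/3 ✓ · (0,5)A 4/4 ✓ · (0,6)A 3/3 ✓
Row 1: (1,0)A 2/2 ✓ · (1,5)A 5/5 ✓ · (1,6)A 4/4 ✓
Row 2: (2,1)A 4/5 ✓ · (2,2)B 1/4 ✗ · (2,3)B 1/2 ✓ · (2,6)A 3/3 ✓
Row 3: (3,0)A 2/2 ✓ · (3,1)A 3/4 ✓ · (3,2)A 2/4 ✓ · (3,6)A 1/1 ✓

(2,2)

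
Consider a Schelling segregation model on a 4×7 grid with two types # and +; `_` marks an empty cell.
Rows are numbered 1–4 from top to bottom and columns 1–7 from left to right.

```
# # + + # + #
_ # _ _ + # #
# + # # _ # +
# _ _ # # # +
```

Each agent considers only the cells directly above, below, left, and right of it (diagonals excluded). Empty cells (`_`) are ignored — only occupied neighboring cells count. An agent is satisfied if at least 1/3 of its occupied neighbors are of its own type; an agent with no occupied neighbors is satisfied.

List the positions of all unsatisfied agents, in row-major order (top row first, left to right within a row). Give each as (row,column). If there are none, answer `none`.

(1,5), (1,6), (2,5), (3,2)

(1,1)# 1/1 satisfied
(1,2)# 2/3 satisfied
(1,3)+ 1/2 satisfied
(1,4)+ 1/2 satisfied
(1,5)# 0/3 not
(1,6)+ 0/3 not
(1,7)# 1/2 satisfied
(2,2)# 1/2 satisfied
(2,5)+ 0/2 not
(2,6)# 2/4 satisfied
(2,7)# 2/3 satisfied
(3,1)# 1/2 satisfied
(3,2)+ 0/3 not
(3,3)# 1/2 satisfied
(3,4)# 2/2 satisfied
(3,6)# 2/3 satisfied
(3,7)+ 1/3 satisfied
(4,1)# 1/1 satisfied
(4,4)# 2/2 satisfied
(4,5)# 2/2 satisfied
(4,6)# 2/3 satisfied
(4,7)+ 1/2 satisfied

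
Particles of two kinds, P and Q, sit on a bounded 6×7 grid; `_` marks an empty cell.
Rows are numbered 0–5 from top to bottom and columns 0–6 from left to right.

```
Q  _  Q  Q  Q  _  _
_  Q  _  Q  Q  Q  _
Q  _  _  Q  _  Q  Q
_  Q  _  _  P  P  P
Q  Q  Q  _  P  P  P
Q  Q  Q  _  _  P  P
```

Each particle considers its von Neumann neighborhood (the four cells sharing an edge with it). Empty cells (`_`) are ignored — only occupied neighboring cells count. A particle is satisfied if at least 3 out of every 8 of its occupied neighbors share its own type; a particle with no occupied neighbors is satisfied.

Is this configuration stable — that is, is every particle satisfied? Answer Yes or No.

Yes

Row 0: (0,0)Q 0/0 satisfied · (0,2)Q 1/1 satisfied · (0,3)Q 3/3 satisfied · (0,4)Q 2/2 satisfied
Row 1: (1,1)Q 0/0 satisfied · (1,3)Q 3/3 satisfied · (1,4)Q 3/3 satisfied · (1,5)Q 2/2 satisfied
Row 2: (2,0)Q 0/0 satisfied · (2,3)Q 1/1 satisfied · (2,5)Q 2/3 satisfied · (2,6)Q 1/2 satisfied
Row 3: (3,1)Q 1/1 satisfied · (3,4)P 2/2 satisfied · (3,5)P 3/4 satisfied · (3,6)P 2/3 satisfied
Row 4: (4,0)Q 2/2 satisfied · (4,1)Q 4/4 satisfied · (4,2)Q 2/2 satisfied · (4,4)P 2/2 satisfied · (4,5)P 4/4 satisfied · (4,6)P 3/3 satisfied
Row 5: (5,0)Q 2/2 satisfied · (5,1)Q 3/3 satisfied · (5,2)Q 2/2 satisfied · (5,5)P 2/2 satisfied · (5,6)P 2/2 satisfied
All meet the threshold, so the configuration is stable.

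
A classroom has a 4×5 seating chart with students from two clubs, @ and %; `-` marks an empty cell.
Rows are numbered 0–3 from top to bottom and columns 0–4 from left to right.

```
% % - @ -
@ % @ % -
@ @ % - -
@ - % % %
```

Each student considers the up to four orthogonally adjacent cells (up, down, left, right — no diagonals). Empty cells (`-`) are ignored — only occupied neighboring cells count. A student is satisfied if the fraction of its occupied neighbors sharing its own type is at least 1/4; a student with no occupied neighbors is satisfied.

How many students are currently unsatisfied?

Row 0: (0,0)% 1/2 ✓ · (0,1)% 2/2 ✓ · (0,3)@ 0/1 ✗
Row 1: (1,0)@ 1/3 ✓ · (1,1)% 1/4 ✓ · (1,2)@ 0/3 ✗ · (1,3)% 0/2 ✗
Row 2: (2,0)@ 3/3 ✓ · (2,1)@ 1/3 ✓ · (2,2)% 1/3 ✓
Row 3: (3,0)@ 1/1 ✓ · (3,2)% 2/2 ✓ · (3,3)% 2/2 ✓ · (3,4)% 1/1 ✓
Unsatisfied: (0,3), (1,2), (1,3) — 3 in total.

3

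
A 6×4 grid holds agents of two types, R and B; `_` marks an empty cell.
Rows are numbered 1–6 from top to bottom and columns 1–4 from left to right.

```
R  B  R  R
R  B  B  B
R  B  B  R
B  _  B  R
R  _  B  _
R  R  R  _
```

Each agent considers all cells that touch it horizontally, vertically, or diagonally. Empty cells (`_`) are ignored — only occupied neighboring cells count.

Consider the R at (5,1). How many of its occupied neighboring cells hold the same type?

Occupied neighbors of (5,1): (4,1)=B, (6,1)=R, (6,2)=R.
Same type (R): 2 of 3.

2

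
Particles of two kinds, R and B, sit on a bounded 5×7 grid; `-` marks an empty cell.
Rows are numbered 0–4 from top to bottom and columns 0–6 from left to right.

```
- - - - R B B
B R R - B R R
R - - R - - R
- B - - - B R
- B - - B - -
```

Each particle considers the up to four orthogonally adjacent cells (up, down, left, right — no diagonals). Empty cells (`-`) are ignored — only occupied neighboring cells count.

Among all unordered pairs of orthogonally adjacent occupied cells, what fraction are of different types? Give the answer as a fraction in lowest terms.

4/7

Scan each occupied cell's neighbors to the right and below so each pair is counted once.
Row 0: R(0,4)–B(0,5)≠ R(0,4)–B(1,4)≠ B(0,5)–B(0,6)= B(0,5)–R(1,5)≠ B(0,6)–R(1,6)≠  → 4/5 unlike.
Row 1: B(1,0)–R(1,1)≠ B(1,0)–R(2,0)≠ R(1,1)–R(1,2)= B(1,4)–R(1,5)≠ R(1,5)–R(1,6)= R(1,6)–R(2,6)=  → 3/6 unlike.
Row 2: R(2,6)–R(3,6)=  → 0/1 unlike.
Row 3: B(3,1)–B(4,1)= B(3,5)–R(3,6)≠  → 1/2 unlike.
Total adjacent occupied pairs: 14; unlike-type pairs: 8.
8/14 reduces to 4/7.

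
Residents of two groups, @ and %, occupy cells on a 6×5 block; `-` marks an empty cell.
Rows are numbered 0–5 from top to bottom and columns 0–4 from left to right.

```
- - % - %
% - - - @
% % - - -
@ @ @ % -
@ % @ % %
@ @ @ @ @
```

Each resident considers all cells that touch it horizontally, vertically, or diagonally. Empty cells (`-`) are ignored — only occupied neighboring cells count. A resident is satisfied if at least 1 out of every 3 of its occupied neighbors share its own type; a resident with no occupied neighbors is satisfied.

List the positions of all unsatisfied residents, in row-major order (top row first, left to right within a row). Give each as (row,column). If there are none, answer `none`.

(0,2)% 0/0 ✓
(0,4)% 0/1 ✗
(1,0)% 2/2 ✓
(1,4)@ 0/1 ✗
(2,0)% 2/4 ✓
(2,1)% 2/5 ✓
(3,0)@ 2/5 ✓
(3,1)@ 4/7 ✓
(3,2)@ 2/6 ✓
(3,3)% 2/4 ✓
(4,0)@ 4/5 ✓
(4,1)% 0/8 ✗
(4,2)@ 5/8 ✓
(4,3)% 2/7 ✗
(4,4)% 2/4 ✓
(5,0)@ 2/3 ✓
(5,1)@ 4/5 ✓
(5,2)@ 3/5 ✓
(5,3)@ 3/5 ✓
(5,4)@ 1/3 ✓

(0,4), (1,4), (4,1), (4,3)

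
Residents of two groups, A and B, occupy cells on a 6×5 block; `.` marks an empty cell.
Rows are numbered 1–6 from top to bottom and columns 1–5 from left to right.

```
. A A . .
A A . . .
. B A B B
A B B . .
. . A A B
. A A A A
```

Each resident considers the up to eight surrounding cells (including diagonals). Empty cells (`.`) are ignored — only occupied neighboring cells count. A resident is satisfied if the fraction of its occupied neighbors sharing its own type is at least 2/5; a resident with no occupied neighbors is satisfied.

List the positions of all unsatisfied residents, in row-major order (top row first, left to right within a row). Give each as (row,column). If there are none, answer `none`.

(3,2), (3,3), (4,1), (5,5)

(1,2)A 3/3 satisfied
(1,3)A 2/2 satisfied
(2,1)A 2/3 satisfied
(2,2)A 4/5 satisfied
(3,2)B 2/6 not
(3,3)A 1/5 not
(3,4)B 2/3 satisfied
(3,5)B 1/1 satisfied
(4,1)A 0/2 not
(4,2)B 2/5 satisfied
(4,3)B 3/6 satisfied
(5,3)A 4/6 satisfied
(5,4)A 4/6 satisfied
(5,5)B 0/3 not
(6,2)A 2/2 satisfied
(6,3)A 4/4 satisfied
(6,4)A 4/5 satisfied
(6,5)A 2/3 satisfied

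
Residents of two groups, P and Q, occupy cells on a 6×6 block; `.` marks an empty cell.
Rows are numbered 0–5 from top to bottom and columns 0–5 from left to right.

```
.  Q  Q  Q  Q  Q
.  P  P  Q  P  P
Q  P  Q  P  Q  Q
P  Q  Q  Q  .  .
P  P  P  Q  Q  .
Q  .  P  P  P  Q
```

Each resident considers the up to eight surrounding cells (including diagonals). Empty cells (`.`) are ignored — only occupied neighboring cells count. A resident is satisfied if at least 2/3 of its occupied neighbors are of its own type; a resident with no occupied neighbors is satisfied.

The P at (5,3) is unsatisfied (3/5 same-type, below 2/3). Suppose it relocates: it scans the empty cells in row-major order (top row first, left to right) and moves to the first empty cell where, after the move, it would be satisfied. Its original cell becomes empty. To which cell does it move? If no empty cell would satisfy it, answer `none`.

(5,1)

Vacating (5,3). Empty cells in order:
  (0,0): 1/2 same-type → still unsatisfied.
  (1,0): 2/4 same-type → still unsatisfied.
  (3,4): 1/6 same-type → still unsatisfied.
  (3,5): 0/3 same-type → still unsatisfied.
  (4,5): 1/3 same-type → still unsatisfied.
  (5,1): 4/5 same-type → satisfied — stop here.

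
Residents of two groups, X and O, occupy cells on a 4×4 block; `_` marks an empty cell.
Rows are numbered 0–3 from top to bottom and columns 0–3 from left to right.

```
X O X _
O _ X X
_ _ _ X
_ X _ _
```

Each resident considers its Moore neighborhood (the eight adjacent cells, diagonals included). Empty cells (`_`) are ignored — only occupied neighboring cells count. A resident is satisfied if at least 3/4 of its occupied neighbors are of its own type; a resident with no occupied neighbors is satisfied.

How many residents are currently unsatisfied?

4

Row 0: (0,0)X 0/2 unhappy · (0,1)O 1/4 unhappy · (0,2)X 2/3 unhappy
Row 1: (1,0)O 1/2 unhappy · (1,2)X 3/4 ok · (1,3)X 3/3 ok
Row 2: (2,3)X 2/2 ok
Row 3: (3,1)X 0/0 ok
Unsatisfied: (0,0), (0,1), (0,2), (1,0) — 4 in total.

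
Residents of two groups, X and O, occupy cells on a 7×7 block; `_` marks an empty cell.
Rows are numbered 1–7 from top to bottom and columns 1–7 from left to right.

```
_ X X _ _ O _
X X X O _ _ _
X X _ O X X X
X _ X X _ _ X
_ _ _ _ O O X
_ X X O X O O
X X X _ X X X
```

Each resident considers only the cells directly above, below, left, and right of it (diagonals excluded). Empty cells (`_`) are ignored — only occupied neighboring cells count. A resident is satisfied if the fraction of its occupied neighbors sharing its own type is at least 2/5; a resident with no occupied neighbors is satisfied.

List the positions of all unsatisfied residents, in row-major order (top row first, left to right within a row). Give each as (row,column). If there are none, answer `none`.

(3,4), (5,7), (6,4), (6,5), (6,7)

Row 1: (1,2)X 2/2 satisfied · (1,3)X 2/2 satisfied · (1,6)O 0/0 satisfied
Row 2: (2,1)X 2/2 satisfied · (2,2)X 4/4 satisfied · (2,3)X 2/3 satisfied · (2,4)O 1/2 satisfied
Row 3: (3,1)X 3/3 satisfied · (3,2)X 2/2 satisfied · (3,4)O 1/3 not · (3,5)X 1/2 satisfied · (3,6)X 2/2 satisfied · (3,7)X 2/2 satisfied
Row 4: (4,1)X 1/1 satisfied · (4,3)X 1/1 satisfied · (4,4)X 1/2 satisfied · (4,7)X 2/2 satisfied
Row 5: (5,5)O 1/2 satisfied · (5,6)O 2/3 satisfied · (5,7)X 1/3 not
Row 6: (6,2)X 2/2 satisfied · (6,3)X 2/3 satisfied · (6,4)O 0/2 not · (6,5)X 1/4 not · (6,6)O 2/4 satisfied · (6,7)O 1/3 not
Row 7: (7,1)X 1/1 satisfied · (7,2)X 3/3 satisfied · (7,3)X 2/2 satisfied · (7,5)X 2/2 satisfied · (7,6)X 2/3 satisfied · (7,7)X 1/2 satisfied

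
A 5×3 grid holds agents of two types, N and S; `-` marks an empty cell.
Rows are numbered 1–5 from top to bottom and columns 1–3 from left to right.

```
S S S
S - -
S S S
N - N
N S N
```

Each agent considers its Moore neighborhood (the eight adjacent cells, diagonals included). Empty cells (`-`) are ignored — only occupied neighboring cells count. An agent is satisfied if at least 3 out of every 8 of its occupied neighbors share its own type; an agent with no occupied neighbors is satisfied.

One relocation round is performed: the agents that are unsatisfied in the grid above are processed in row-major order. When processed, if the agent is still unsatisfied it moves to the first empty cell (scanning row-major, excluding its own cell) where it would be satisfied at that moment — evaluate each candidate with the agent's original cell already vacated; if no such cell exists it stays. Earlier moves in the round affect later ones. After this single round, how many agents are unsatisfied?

0

Initially unsatisfied (in order): (4,1), (4,3), (5,2).
  (4,1) → (4,2).
  (4,3): now satisfied by earlier moves; stays.
  (5,2) → (2,2).
Resulting grid:
S S S
S S -
S S S
- N N
N - N
All satisfied now.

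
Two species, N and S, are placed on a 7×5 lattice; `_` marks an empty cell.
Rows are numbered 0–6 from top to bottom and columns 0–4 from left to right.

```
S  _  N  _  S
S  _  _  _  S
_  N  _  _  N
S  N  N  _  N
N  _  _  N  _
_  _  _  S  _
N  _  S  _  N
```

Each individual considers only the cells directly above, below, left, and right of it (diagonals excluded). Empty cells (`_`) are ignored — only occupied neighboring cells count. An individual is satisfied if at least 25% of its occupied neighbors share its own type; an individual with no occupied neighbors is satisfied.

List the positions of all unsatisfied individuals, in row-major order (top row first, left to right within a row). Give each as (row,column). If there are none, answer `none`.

(3,0), (4,0), (4,3), (5,3)

Row 0: (0,0)S 1/1 satisfied · (0,2)N 0/0 satisfied · (0,4)S 1/1 satisfied
Row 1: (1,0)S 1/1 satisfied · (1,4)S 1/2 satisfied
Row 2: (2,1)N 1/1 satisfied · (2,4)N 1/2 satisfied
Row 3: (3,0)S 0/2 not · (3,1)N 2/3 satisfied · (3,2)N 1/1 satisfied · (3,4)N 1/1 satisfied
Row 4: (4,0)N 0/1 not · (4,3)N 0/1 not
Row 5: (5,3)S 0/1 not
Row 6: (6,0)N 0/0 satisfied · (6,2)S 0/0 satisfied · (6,4)N 0/0 satisfied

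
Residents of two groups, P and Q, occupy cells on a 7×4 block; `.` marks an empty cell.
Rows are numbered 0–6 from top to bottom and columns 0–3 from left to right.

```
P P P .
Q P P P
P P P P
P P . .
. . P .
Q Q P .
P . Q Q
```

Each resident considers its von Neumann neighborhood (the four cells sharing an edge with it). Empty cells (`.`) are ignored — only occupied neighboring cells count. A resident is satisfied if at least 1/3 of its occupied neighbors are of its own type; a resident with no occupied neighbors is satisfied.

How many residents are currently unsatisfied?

Row 0: (0,0)P 1/2 ✓ · (0,1)P 3/3 ✓ · (0,2)P 2/2 ✓
Row 1: (1,0)Q 0/3 ✗ · (1,1)P 3/4 ✓ · (1,2)P 4/4 ✓ · (1,3)P 2/2 ✓
Row 2: (2,0)P 2/3 ✓ · (2,1)P 4/4 ✓ · (2,2)P 3/3 ✓ · (2,3)P 2/2 ✓
Row 3: (3,0)P 2/2 ✓ · (3,1)P 2/2 ✓
Row 4: (4,2)P 1/1 ✓
Row 5: (5,0)Q 1/2 ✓ · (5,1)Q 1/2 ✓ · (5,2)P 1/3 ✓
Row 6: (6,0)P 0/1 ✗ · (6,2)Q 1/2 ✓ · (6,3)Q 1/1 ✓
Unsatisfied: (1,0), (6,0) — 2 in total.

2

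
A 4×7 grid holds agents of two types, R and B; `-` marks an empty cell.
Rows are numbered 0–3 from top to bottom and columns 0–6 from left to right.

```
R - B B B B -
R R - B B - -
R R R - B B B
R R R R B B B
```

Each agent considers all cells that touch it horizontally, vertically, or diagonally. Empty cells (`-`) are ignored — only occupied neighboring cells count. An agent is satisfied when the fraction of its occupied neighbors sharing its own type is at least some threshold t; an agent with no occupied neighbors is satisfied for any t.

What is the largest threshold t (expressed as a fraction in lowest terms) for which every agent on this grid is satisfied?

Row 0: (0,0)R 2/2 · (0,2)B 2/3 · (0,3)B 4/4 · (0,4)B 4/4 · (0,5)B 2/2
Row 1: (1,0)R 4/4 · (1,1)R 5/6 · (1,3)B 5/6 · (1,4)B 6/6
Row 2: (2,0)R 5/5 · (2,1)R 7/7 · (2,2)R 5/6 · (2,4)B 5/6 · (2,5)B 6/6 · (2,6)B 3/3
Row 3: (3,0)R 3/3 · (3,1)R 5/5 · (3,2)R 4/4 · (3,3)R 2/4 · (3,4)B 3/4 · (3,5)B 5/5 · (3,6)B 3/3
The smallest same-type fraction is 2/4 at (3,3), which reduces to 1/2. Any threshold above that leaves this agent unsatisfied.

1/2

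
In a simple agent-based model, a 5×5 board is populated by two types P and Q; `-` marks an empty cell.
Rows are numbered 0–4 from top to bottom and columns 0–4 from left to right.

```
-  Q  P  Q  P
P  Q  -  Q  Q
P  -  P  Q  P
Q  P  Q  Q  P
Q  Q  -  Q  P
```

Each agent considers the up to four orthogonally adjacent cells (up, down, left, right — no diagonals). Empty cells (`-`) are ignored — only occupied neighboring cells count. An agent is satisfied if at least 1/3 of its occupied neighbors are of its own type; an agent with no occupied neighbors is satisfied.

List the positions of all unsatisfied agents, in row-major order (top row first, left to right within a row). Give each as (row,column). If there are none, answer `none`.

Row 0: (0,1)Q 1/2 ok · (0,2)P 0/2 unhappy · (0,3)Q 1/3 ok · (0,4)P 0/2 unhappy
Row 1: (1,0)P 1/2 ok · (1,1)Q 1/2 ok · (1,3)Q 3/3 ok · (1,4)Q 1/3 ok
Row 2: (2,0)P 1/2 ok · (2,2)P 0/2 unhappy · (2,3)Q 2/4 ok · (2,4)P 1/3 ok
Row 3: (3,0)Q 1/3 ok · (3,1)P 0/3 unhappy · (3,2)Q 1/3 ok · (3,3)Q 3/4 ok · (3,4)P 2/3 ok
Row 4: (4,0)Q 2/2 ok · (4,1)Q 1/2 ok · (4,3)Q 1/2 ok · (4,4)P 1/2 ok

(0,2), (0,4), (2,2), (3,1)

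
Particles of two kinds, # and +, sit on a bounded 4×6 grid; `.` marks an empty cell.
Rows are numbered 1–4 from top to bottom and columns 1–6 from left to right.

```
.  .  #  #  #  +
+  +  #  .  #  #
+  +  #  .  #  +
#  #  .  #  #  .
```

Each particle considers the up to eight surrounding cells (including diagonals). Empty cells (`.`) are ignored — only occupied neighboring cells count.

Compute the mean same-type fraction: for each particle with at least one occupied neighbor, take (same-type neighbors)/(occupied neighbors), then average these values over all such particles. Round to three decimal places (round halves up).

0.595

(1,3)# 2/3
(1,4)# 4/4
(1,5)# 3/4
(1,6)+ 0/3
(2,1)+ 3/3
(2,2)+ 3/6
(2,3)# 3/5
(2,5)# 4/6
(2,6)# 3/5
(3,1)+ 3/5
(3,2)+ 3/7
(3,3)# 3/5
(3,5)# 4/5
(3,6)+ 0/4
(4,1)# 1/3
(4,2)# 2/4
(4,4)# 3/3
(4,5)# 2/3
Sum over 18 particles: 2/3 + 4/4 + 3/4 + 0/3 + 3/3 + 3/6 + 3/5 + 4/6 + 3/5 + 3/5 + 3/7 + 3/5 + 4/5 + 0/4 + 1/3 + 2/4 + 3/3 + 2/3 = 4499/420; mean = 4499/420 ÷ 18 = 4499/7560 = 0.595105… → 0.595.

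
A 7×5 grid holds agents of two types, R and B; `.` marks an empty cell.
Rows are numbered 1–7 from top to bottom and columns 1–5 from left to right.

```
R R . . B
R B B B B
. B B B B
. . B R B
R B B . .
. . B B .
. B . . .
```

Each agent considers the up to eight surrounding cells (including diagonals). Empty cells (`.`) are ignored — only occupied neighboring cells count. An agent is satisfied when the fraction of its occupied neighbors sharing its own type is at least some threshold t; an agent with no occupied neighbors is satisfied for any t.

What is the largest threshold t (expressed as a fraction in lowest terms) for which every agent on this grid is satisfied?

(1,1)R 2/3
(1,2)R 2/4
(1,5)B 2/2
(2,1)R 2/4
(2,2)B 3/6
(2,3)B 5/6
(2,4)B 6/6
(2,5)B 4/4
(3,2)B 4/5
(3,3)B 6/7
(3,4)B 7/8
(3,5)B 4/5
(4,3)B 5/6
(4,4)R 0/6
(4,5)B 2/3
(5,1)R 0/1
(5,2)B 3/4
(5,3)B 4/5
(6,3)B 4/4
(6,4)B 2/2
(7,2)B 1/1
The smallest same-type fraction is 0/6 at (4,4), which reduces to 0/1. Any threshold above that leaves this agent unsatisfied.

0/1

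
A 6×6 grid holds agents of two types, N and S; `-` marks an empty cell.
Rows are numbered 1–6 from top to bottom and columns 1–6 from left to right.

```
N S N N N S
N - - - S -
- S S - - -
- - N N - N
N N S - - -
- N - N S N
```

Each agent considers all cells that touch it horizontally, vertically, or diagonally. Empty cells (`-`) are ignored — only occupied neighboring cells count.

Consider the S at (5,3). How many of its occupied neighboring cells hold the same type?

0

Occupied neighbors of (5,3): (4,3)=N, (4,4)=N, (5,2)=N, (6,2)=N, (6,4)=N.
Same type (S): 0 of 5.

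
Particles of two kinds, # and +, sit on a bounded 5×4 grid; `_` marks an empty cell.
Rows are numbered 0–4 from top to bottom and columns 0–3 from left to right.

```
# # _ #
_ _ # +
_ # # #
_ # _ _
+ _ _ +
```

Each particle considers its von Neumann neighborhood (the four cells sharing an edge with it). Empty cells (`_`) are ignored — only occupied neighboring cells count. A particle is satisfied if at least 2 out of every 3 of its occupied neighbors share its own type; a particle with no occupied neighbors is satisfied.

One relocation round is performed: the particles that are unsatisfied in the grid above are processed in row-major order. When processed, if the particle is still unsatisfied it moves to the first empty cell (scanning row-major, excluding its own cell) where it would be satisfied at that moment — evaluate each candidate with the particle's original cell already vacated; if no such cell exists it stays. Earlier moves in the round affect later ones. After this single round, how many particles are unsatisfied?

0

Initially unsatisfied (in order): (0,3), (1,2), (1,3), (2,3).
  (0,3) → (0,2).
  (1,2): now satisfied by earlier moves; stays.
  (1,3) → (4,2).
  (2,3): now satisfied by earlier moves; stays.
Resulting grid:
# # # _
_ _ # _
_ # # #
_ # _ _
+ _ + +
All satisfied now.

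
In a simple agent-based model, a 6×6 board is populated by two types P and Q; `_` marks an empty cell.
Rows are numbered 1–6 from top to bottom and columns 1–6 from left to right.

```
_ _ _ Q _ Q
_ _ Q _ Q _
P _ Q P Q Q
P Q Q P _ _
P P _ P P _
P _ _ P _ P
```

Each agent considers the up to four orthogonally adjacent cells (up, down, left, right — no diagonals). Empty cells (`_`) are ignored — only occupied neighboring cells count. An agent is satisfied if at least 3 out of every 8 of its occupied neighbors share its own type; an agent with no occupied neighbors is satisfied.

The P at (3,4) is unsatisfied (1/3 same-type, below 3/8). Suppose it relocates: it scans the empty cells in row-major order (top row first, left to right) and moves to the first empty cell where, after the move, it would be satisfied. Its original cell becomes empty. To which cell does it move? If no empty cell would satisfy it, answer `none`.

(1,1)

Vacating (3,4). Empty cells in order:
  (1,1): 0/0 same-type → satisfied — stop here.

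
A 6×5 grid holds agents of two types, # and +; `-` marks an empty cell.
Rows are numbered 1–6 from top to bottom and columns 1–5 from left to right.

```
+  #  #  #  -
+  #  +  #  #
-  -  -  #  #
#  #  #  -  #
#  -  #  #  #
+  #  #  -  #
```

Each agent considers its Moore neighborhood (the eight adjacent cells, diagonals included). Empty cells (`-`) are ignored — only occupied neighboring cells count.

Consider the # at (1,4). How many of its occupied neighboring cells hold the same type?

3

Occupied neighbors of (1,4): (1,3)=#, (2,3)=+, (2,4)=#, (2,5)=#.
Same type (#): 3 of 4.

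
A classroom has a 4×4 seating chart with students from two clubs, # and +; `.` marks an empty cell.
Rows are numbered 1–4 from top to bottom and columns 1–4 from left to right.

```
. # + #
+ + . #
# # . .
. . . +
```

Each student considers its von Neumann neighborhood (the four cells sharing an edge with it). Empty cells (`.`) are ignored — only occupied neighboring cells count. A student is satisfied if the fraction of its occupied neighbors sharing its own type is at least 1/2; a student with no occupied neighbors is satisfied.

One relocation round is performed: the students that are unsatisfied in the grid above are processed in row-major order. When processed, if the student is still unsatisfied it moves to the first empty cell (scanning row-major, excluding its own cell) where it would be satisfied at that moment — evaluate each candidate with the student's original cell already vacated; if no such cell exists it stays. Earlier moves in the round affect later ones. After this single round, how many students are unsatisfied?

0

Initially unsatisfied (in order): (1,2), (1,3), (2,2).
  (1,2) → (3,3).
  (1,3) → (1,1).
  (2,2): now satisfied by earlier moves; stays.
Resulting grid:
+ . . #
+ + . #
# # # .
. . . +
All satisfied now.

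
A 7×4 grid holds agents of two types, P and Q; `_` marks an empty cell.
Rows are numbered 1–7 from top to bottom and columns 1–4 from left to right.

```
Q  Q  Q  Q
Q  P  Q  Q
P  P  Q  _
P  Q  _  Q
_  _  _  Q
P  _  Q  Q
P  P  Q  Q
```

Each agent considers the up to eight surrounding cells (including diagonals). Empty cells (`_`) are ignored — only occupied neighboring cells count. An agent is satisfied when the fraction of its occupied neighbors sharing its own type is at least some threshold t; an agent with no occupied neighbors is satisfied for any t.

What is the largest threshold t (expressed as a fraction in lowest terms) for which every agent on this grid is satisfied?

1/4

(1,1)Q 2/3
(1,2)Q 4/5
(1,3)Q 4/5
(1,4)Q 3/3
(2,1)Q 2/5
(2,2)P 2/8
(2,3)Q 5/7
(2,4)Q 4/4
(3,1)P 3/5
(3,2)P 3/7
(3,3)Q 4/6
(4,1)P 2/3
(4,2)Q 1/4
(4,4)Q 2/2
(5,4)Q 3/3
(6,1)P 2/2
(6,3)Q 4/5
(6,4)Q 4/4
(7,1)P 2/2
(7,2)P 2/4
(7,3)Q 3/4
(7,4)Q 3/3
The smallest same-type fraction is 2/8 at (2,2), which reduces to 1/4. Any threshold above that leaves this agent unsatisfied.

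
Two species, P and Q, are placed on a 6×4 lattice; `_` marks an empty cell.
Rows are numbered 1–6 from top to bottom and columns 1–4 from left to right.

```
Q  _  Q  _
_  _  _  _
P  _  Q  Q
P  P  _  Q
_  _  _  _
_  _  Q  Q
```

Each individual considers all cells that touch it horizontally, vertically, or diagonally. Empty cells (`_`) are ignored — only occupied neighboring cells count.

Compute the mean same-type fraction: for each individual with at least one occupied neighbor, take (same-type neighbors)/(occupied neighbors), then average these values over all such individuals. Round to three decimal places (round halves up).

0.917

(1,1)Q — no occupied neighbors
(1,3)Q — no occupied neighbors
(3,1)P 2/2
(3,3)Q 2/3
(3,4)Q 2/2
(4,1)P 2/2
(4,2)P 2/3
(4,4)Q 2/2
(6,3)Q 1/1
(6,4)Q 1/1
Sum over 8 individuals: 2/2 + 2/3 + 2/2 + 2/2 + 2/3 + 2/2 + 1/1 + 1/1 = 22/3; mean = 22/3 ÷ 8 = 11/12 = 0.916666… → 0.917.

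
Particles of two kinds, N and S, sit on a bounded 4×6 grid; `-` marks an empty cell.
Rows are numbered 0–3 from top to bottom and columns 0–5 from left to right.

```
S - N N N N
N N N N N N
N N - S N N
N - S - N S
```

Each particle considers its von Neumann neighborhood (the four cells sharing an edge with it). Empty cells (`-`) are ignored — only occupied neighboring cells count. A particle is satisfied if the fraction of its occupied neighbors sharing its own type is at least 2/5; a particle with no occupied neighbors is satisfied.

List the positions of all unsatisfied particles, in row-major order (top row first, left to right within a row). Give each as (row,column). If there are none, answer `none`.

Row 0: (0,0)S 0/1 unhappy · (0,2)N 2/2 ok · (0,3)N 3/3 ok · (0,4)N 3/3 ok · (0,5)N 2/2 ok
Row 1: (1,0)N 2/3 ok · (1,1)N 3/3 ok · (1,2)N 3/3 ok · (1,3)N 3/4 ok · (1,4)N 4/4 ok · (1,5)N 3/3 ok
Row 2: (2,0)N 3/3 ok · (2,1)N 2/2 ok · (2,3)S 0/2 unhappy · (2,4)N 3/4 ok · (2,5)N 2/3 ok
Row 3: (3,0)N 1/1 ok · (3,2)S 0/0 ok · (3,4)N 1/2 ok · (3,5)S 0/2 unhappy

(0,0), (2,3), (3,5)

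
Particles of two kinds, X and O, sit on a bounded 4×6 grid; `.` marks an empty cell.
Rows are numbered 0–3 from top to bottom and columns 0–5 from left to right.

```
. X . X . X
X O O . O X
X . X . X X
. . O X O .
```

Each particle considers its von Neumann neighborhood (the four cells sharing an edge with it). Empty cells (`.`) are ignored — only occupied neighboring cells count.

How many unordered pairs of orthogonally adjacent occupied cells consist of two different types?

Scan each occupied cell's neighbors to the right and below so each pair is counted once.
From row 0: 1 unlike of 2 pairs (running 1/2).
From row 1: 4 unlike of 7 pairs (running 5/9).
From row 2: 2 unlike of 3 pairs (running 7/12).
From row 3: 2 unlike of 2 pairs (running 9/14).
Total adjacent occupied pairs: 14; unlike-type pairs: 9.

9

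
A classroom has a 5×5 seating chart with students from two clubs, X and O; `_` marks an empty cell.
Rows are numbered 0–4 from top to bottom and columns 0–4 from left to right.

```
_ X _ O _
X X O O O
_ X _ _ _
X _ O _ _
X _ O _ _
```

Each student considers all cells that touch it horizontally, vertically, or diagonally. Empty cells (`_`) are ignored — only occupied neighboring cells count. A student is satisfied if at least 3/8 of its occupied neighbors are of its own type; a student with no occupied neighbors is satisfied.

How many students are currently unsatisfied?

0

Row 0: (0,1)X 2/3 ok · (0,3)O 3/3 ok
Row 1: (1,0)X 3/3 ok · (1,1)X 3/4 ok · (1,2)O 2/5 ok · (1,3)O 3/3 ok · (1,4)O 2/2 ok
Row 2: (2,1)X 3/5 ok
Row 3: (3,0)X 2/2 ok · (3,2)O 1/2 ok
Row 4: (4,0)X 1/1 ok · (4,2)O 1/1 ok
Every one meets the threshold.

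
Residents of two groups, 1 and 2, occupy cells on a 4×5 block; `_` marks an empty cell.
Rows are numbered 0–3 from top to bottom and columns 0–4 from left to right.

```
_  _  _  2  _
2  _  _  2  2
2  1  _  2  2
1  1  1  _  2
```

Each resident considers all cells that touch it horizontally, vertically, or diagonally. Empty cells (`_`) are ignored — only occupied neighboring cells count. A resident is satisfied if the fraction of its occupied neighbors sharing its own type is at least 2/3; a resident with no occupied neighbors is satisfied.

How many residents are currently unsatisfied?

Row 0: (0,3)2 2/2 satisfied
Row 1: (1,0)2 1/2 not · (1,3)2 4/4 satisfied · (1,4)2 4/4 satisfied
Row 2: (2,0)2 1/4 not · (2,1)1 3/5 not · (2,3)2 4/5 satisfied · (2,4)2 4/4 satisfied
Row 3: (3,0)1 2/3 satisfied · (3,1)1 3/4 satisfied · (3,2)1 2/3 satisfied · (3,4)2 2/2 satisfied
Unsatisfied: (1,0), (2,0), (2,1) — 3 in total.

3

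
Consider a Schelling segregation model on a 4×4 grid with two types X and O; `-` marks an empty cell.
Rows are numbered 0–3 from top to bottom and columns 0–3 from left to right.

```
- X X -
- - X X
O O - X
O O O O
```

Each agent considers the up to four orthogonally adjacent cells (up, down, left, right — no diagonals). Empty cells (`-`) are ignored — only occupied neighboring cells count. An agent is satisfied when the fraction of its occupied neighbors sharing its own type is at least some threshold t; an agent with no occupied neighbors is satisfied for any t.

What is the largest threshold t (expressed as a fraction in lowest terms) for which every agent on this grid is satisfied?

1/2

(0,1)X 1/1
(0,2)X 2/2
(1,2)X 2/2
(1,3)X 2/2
(2,0)O 2/2
(2,1)O 2/2
(2,3)X 1/2
(3,0)O 2/2
(3,1)O 3/3
(3,2)O 2/2
(3,3)O 1/2
The smallest same-type fraction is 1/2 at (2,3), which reduces to 1/2. Any threshold above that leaves this agent unsatisfied.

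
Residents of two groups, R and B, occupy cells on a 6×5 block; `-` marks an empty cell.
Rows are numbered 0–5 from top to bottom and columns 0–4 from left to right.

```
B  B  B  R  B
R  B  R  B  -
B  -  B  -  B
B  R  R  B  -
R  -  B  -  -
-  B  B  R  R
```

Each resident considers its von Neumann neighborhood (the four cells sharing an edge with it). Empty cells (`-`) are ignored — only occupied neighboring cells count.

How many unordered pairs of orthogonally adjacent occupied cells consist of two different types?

Scan each occupied cell's neighbors to the right and below so each pair is counted once.
From row 0: 5 unlike of 8 pairs (running 5/8).
From row 1: 5 unlike of 5 pairs (running 10/13).
From row 2: 1 unlike of 2 pairs (running 11/15).
From row 3: 4 unlike of 5 pairs (running 15/20).
From row 4: 0 unlike of 1 pairs (running 15/21).
From row 5: 1 unlike of 3 pairs (running 16/24).
Total adjacent occupied pairs: 24; unlike-type pairs: 16.

16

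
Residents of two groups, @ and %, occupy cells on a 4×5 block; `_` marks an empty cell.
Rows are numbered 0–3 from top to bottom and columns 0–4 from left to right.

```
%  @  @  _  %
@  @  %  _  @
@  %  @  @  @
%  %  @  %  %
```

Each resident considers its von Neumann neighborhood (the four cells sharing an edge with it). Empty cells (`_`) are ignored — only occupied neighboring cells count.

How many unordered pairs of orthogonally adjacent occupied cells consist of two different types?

Scan each occupied cell's neighbors to the right and below so each pair is counted once.
From row 0: 4 unlike of 6 pairs (running 4/6).
From row 1: 3 unlike of 6 pairs (running 7/12).
From row 2: 5 unlike of 9 pairs (running 12/21).
From row 3: 2 unlike of 4 pairs (running 14/25).
Total adjacent occupied pairs: 25; unlike-type pairs: 14.

14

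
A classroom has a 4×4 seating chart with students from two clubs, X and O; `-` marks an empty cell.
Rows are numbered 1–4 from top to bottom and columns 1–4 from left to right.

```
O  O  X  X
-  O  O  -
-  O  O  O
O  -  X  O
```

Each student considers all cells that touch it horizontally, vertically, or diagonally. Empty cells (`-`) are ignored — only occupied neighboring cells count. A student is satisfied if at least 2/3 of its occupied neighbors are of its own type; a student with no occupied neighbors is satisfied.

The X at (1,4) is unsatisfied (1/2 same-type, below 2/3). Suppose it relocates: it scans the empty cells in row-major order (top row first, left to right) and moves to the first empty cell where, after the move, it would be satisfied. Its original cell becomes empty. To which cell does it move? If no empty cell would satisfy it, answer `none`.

Vacating (1,4). Empty cells in order:
  (2,1): 0/4 same-type → still unsatisfied.
  (2,4): 1/4 same-type → still unsatisfied.
  (3,1): 0/3 same-type → still unsatisfied.
  (4,2): 1/4 same-type → still unsatisfied.

none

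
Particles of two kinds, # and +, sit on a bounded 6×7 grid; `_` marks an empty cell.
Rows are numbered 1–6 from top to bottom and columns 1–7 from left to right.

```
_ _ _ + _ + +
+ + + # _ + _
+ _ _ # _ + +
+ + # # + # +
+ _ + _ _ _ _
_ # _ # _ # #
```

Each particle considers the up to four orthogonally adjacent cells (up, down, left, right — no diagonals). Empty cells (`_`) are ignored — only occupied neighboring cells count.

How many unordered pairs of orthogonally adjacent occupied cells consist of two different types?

Scan each occupied cell's neighbors to the right and below so each pair is counted once.
Row 1: +(1,4)–#(2,4)≠ +(1,6)–+(1,7)= +(1,6)–+(2,6)=  → 1/3 unlike.
Row 2: +(2,1)–+(2,2)= +(2,1)–+(3,1)= +(2,2)–+(2,3)= +(2,3)–#(2,4)≠ #(2,4)–#(3,4)= +(2,6)–+(3,6)=  → 1/6 unlike.
Row 3: +(3,1)–+(4,1)= #(3,4)–#(4,4)= +(3,6)–+(3,7)= +(3,6)–#(4,6)≠ +(3,7)–+(4,7)=  → 1/5 unlike.
Row 4: +(4,1)–+(4,2)= +(4,1)–+(5,1)= +(4,2)–#(4,3)≠ #(4,3)–#(4,4)= #(4,3)–+(5,3)≠ #(4,4)–+(4,5)≠ +(4,5)–#(4,6)≠ #(4,6)–+(4,7)≠  → 5/8 unlike.
Row 6: #(6,6)–#(6,7)=  → 0/1 unlike.
Total adjacent occupied pairs: 23; unlike-type pairs: 8.

8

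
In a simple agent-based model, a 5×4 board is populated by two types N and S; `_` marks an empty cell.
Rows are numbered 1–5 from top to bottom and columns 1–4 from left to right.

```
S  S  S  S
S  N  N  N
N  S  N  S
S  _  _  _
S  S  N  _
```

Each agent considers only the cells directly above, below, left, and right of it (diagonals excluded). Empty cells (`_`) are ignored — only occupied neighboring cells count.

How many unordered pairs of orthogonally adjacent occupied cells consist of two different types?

12

Scan each occupied cell's neighbors to the right and below so each pair is counted once.
From row 1: 3 unlike of 7 pairs (running 3/7).
From row 2: 4 unlike of 7 pairs (running 7/14).
From row 3: 4 unlike of 4 pairs (running 11/18).
From row 4: 0 unlike of 1 pairs (running 11/19).
From row 5: 1 unlike of 2 pairs (running 12/21).
Total adjacent occupied pairs: 21; unlike-type pairs: 12.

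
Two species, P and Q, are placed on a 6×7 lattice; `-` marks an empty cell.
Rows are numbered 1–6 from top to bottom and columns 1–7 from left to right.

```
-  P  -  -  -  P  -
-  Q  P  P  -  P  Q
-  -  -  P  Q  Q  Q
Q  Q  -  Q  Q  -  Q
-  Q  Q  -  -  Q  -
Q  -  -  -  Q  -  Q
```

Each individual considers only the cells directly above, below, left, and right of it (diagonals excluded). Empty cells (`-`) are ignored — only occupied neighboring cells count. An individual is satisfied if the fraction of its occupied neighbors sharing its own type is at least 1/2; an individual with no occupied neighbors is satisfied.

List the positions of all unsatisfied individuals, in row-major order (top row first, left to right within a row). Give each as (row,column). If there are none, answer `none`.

(1,2)P 0/1 unhappy
(1,6)P 1/1 ok
(2,2)Q 0/2 unhappy
(2,3)P 1/2 ok
(2,4)P 2/2 ok
(2,6)P 1/3 unhappy
(2,7)Q 1/2 ok
(3,4)P 1/3 unhappy
(3,5)Q 2/3 ok
(3,6)Q 2/3 ok
(3,7)Q 3/3 ok
(4,1)Q 1/1 ok
(4,2)Q 2/2 ok
(4,4)Q 1/2 ok
(4,5)Q 2/2 ok
(4,7)Q 1/1 ok
(5,2)Q 2/2 ok
(5,3)Q 1/1 ok
(5,6)Q 0/0 ok
(6,1)Q 0/0 ok
(6,5)Q 0/0 ok
(6,7)Q 0/0 ok

(1,2), (2,2), (2,6), (3,4)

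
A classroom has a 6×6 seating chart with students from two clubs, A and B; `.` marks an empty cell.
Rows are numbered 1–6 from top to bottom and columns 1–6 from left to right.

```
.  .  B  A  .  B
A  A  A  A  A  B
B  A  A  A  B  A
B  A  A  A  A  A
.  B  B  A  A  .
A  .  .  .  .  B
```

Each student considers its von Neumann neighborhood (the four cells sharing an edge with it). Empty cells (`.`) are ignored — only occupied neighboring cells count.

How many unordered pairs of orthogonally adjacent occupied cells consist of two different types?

Scan each occupied cell's neighbors to the right and below so each pair is counted once.
Row 1: B(1,3)–A(1,4)≠ B(1,3)–A(2,3)≠ A(1,4)–A(2,4)= B(1,6)–B(2,6)=  → 2/4 unlike.
Row 2: A(2,1)–A(2,2)= A(2,1)–B(3,1)≠ A(2,2)–A(2,3)= A(2,2)–A(3,2)= A(2,3)–A(2,4)= A(2,3)–A(3,3)= A(2,4)–A(2,5)= A(2,4)–A(3,4)= A(2,5)–B(2,6)≠ A(2,5)–B(3,5)≠ B(2,6)–A(3,6)≠  → 4/11 unlike.
Row 3: B(3,1)–A(3,2)≠ B(3,1)–B(4,1)= A(3,2)–A(3,3)= A(3,2)–A(4,2)= A(3,3)–A(3,4)= A(3,3)–A(4,3)= A(3,4)–B(3,5)≠ A(3,4)–A(4,4)= B(3,5)–A(3,6)≠ B(3,5)–A(4,5)≠ A(3,6)–A(4,6)=  → 4/11 unlike.
Row 4: B(4,1)–A(4,2)≠ A(4,2)–A(4,3)= A(4,2)–B(5,2)≠ A(4,3)–A(4,4)= A(4,3)–B(5,3)≠ A(4,4)–A(4,5)= A(4,4)–A(5,4)= A(4,5)–A(4,6)= A(4,5)–A(5,5)=  → 3/9 unlike.
Row 5: B(5,2)–B(5,3)= B(5,3)–A(5,4)≠ A(5,4)–A(5,5)=  → 1/3 unlike.
Total adjacent occupied pairs: 38; unlike-type pairs: 14.

14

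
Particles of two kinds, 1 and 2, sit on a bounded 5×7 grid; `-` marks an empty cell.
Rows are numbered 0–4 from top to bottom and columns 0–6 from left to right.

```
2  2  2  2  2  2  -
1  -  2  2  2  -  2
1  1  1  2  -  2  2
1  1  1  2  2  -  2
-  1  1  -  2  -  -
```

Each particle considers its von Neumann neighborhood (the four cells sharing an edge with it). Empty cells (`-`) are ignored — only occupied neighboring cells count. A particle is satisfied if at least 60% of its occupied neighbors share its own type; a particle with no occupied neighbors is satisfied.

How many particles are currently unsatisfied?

(0,0)2 1/2 ✗
(0,1)2 2/2 ✓
(0,2)2 3/3 ✓
(0,3)2 3/3 ✓
(0,4)2 3/3 ✓
(0,5)2 1/1 ✓
(1,0)1 1/2 ✗
(1,2)2 2/3 ✓
(1,3)2 4/4 ✓
(1,4)2 2/2 ✓
(1,6)2 1/1 ✓
(2,0)1 3/3 ✓
(2,1)1 3/3 ✓
(2,2)1 2/4 ✗
(2,3)2 2/3 ✓
(2,5)2 1/1 ✓
(2,6)2 3/3 ✓
(3,0)1 2/2 ✓
(3,1)1 4/4 ✓
(3,2)1 3/4 ✓
(3,3)2 2/3 ✓
(3,4)2 2/2 ✓
(3,6)2 1/1 ✓
(4,1)1 2/2 ✓
(4,2)1 2/2 ✓
(4,4)2 1/1 ✓
Unsatisfied: (0,0), (1,0), (2,2) — 3 in total.

3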